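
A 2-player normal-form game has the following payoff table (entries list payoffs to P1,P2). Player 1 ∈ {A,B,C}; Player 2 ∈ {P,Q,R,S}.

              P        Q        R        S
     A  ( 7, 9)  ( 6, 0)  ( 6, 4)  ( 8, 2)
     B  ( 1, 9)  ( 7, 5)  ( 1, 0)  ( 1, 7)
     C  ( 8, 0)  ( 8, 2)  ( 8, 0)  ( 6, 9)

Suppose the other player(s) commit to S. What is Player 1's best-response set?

u_1(A vs S) = 8
u_1(B vs S) = 1
u_1(C vs S) = 6
max payoff 8 at {A}

BR_1 = {A}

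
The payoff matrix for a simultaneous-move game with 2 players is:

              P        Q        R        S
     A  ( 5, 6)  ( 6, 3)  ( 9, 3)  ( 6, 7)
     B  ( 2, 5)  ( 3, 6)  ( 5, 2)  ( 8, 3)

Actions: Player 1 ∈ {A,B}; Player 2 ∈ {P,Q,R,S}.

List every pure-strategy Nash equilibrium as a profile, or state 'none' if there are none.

No pure NE.

(A,P): not NE [P2→S gives 7>6]
(A,Q): not NE [P2→S gives 7>3]
(A,R): not NE [P2→S gives 7>3]
(A,S): not NE [P1→B gives 8>6]
(B,P): not NE [P1→A gives 5>2; P2→Q gives 6>5]
(B,Q): not NE [P1→A gives 6>3]
(B,R): not NE [P1→A gives 9>5; P2→Q gives 6>2]
(B,S): not NE [P2→Q gives 6>3]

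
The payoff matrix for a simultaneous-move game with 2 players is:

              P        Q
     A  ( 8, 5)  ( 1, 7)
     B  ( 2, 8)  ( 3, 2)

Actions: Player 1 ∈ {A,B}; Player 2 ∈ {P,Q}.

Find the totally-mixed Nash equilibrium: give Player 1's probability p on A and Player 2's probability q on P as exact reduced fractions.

P1 indiff ⇒ q·8+(1-q)·1 = q·2+(1-q)·3 ⇒ q(6) = (1-q)(2) ⇒ q = 1/4
P2 indiff ⇒ p·5+(1-p)·8 = p·7+(1-p)·2 ⇒ p(-2) = (1-p)(-6) ⇒ p = 3/4

(p,q) = (3/4, 1/4)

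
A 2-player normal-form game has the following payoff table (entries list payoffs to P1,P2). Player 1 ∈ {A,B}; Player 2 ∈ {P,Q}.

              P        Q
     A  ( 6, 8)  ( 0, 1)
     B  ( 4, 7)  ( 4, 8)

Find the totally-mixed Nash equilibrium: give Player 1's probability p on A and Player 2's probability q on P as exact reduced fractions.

p=1/8, q=2/3

P1 indiff ⇒ q·6+(1-q)·0 = q·4+(1-q)·4 ⇒ q(2) = (1-q)(4) ⇒ q = 2/3
P2 indiff ⇒ p·8+(1-p)·7 = p·1+(1-p)·8 ⇒ p(7) = (1-p)(1) ⇒ p = 1/8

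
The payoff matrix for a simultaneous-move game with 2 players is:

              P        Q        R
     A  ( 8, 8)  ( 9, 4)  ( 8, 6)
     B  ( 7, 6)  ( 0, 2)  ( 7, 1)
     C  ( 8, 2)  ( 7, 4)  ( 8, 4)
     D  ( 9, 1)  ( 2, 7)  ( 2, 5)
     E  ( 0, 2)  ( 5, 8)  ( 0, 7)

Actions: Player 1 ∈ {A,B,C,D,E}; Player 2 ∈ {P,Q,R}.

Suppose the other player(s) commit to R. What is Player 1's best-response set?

BR_1 = {A,C}

u_1(A vs R) = 8
u_1(B vs R) = 7
u_1(C vs R) = 8
u_1(D vs R) = 2
u_1(E vs R) = 0
max payoff 8 at {A,C}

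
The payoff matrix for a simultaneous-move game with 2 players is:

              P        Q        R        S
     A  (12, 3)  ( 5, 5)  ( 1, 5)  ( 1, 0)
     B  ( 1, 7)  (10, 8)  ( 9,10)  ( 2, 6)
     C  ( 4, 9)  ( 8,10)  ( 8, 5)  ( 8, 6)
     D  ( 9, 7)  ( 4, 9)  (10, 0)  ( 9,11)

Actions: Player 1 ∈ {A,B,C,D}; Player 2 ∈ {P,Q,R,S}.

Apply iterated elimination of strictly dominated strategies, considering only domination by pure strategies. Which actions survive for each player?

Remaining: P1:{B,C,D} P2:{Q,R,S}

P2 drop P (Q beats it: A:5>3 B:8>7 C:10>9 D:9>7)
P1 drop A (B beats it: Q:10>5 R:9>1 S:2>1)
P1→{B,C,D} P2→{Q,R,S}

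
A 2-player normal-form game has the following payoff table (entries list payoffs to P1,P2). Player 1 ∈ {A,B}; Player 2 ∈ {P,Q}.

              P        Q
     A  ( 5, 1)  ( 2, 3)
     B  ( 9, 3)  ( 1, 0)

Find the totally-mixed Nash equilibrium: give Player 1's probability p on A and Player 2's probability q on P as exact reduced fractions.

P1 indiff ⇒ q·5+(1-q)·2 = q·9+(1-q)·1 ⇒ q(-4) = (1-q)(-1) ⇒ q = 1/5
P2 indiff ⇒ p·1+(1-p)·3 = p·3+(1-p)·0 ⇒ p(-2) = (1-p)(-3) ⇒ p = 3/5

p=3/5, q=1/5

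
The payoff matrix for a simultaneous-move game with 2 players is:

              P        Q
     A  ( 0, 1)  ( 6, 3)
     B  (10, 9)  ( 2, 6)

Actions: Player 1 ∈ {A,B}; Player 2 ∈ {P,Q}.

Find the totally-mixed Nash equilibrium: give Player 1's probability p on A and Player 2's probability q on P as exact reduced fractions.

p=3/5, q=2/7

P1 indiff ⇒ q·0+(1-q)·6 = q·10+(1-q)·2 ⇒ q(-10) = (1-q)(-4) ⇒ q = 2/7
P2 indiff ⇒ p·1+(1-p)·9 = p·3+(1-p)·6 ⇒ p(-2) = (1-p)(-3) ⇒ p = 3/5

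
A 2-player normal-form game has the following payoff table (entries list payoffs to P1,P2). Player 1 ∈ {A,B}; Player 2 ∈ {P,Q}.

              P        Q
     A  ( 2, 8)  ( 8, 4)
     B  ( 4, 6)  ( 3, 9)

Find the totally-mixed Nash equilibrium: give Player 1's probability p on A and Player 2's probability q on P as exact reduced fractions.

(p,q) = (3/7, 5/7)

P1 indiff ⇒ q·2+(1-q)·8 = q·4+(1-q)·3 ⇒ q(-2) = (1-q)(-5) ⇒ q = 5/7
P2 indiff ⇒ p·8+(1-p)·6 = p·4+(1-p)·9 ⇒ p(4) = (1-p)(3) ⇒ p = 3/7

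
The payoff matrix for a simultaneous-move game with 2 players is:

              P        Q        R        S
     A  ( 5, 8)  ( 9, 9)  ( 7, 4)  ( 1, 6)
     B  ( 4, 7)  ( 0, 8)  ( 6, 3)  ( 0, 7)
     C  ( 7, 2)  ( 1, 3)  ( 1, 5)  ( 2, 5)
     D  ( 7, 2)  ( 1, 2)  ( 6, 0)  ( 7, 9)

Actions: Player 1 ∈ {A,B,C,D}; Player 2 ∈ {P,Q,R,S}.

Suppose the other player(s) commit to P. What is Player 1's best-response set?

BR_1 = {C,D}

u_1(A vs P) = 5
u_1(B vs P) = 4
u_1(C vs P) = 7
u_1(D vs P) = 7
max payoff 7 at {C,D}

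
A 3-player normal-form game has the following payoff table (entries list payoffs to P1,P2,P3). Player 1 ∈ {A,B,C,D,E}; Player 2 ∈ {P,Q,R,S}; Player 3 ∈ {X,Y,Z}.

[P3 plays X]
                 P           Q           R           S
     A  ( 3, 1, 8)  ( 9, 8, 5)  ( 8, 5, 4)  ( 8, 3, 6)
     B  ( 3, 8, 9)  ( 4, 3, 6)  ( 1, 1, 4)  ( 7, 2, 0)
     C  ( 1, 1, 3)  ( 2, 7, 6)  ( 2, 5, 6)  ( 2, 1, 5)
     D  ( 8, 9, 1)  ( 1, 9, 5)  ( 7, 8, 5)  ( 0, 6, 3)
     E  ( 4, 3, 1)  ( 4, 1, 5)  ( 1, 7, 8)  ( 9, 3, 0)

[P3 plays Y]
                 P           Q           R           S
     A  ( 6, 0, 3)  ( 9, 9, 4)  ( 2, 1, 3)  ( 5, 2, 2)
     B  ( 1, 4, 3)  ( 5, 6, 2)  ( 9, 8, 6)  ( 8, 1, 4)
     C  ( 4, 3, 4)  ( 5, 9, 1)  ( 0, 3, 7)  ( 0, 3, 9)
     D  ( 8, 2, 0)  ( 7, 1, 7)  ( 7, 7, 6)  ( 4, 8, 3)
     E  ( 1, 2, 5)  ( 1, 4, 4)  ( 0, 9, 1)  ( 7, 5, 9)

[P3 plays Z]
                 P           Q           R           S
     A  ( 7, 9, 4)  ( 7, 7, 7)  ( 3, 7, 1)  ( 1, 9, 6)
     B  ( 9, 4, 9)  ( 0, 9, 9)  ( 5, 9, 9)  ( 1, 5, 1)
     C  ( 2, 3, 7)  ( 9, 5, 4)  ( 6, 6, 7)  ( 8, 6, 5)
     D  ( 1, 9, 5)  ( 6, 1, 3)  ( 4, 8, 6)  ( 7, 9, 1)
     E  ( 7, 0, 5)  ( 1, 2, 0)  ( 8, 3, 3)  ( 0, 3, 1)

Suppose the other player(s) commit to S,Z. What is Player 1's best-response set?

u_1(A vs S,Z) = 1
u_1(B vs S,Z) = 1
u_1(C vs S,Z) = 8
u_1(D vs S,Z) = 7
u_1(E vs S,Z) = 0
max payoff 8 at {C}

P1 best: {C}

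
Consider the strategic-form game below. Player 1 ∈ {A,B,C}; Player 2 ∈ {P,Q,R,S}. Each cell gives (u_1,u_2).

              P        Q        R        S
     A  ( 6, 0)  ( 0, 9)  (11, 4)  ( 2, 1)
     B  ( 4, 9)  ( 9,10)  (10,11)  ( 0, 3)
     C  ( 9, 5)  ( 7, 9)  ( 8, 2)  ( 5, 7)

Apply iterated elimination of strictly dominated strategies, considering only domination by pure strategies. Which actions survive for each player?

IESDS → P1:{A,B} P2:{Q,R}

P2 drop P (Q beats it: A:9>0 B:10>9 C:9>5)
P2 drop S (Q beats it: A:9>1 B:10>3 C:9>7)
P1 drop C (B beats it: Q:9>7 R:10>8)
P1→{A,B} P2→{Q,R}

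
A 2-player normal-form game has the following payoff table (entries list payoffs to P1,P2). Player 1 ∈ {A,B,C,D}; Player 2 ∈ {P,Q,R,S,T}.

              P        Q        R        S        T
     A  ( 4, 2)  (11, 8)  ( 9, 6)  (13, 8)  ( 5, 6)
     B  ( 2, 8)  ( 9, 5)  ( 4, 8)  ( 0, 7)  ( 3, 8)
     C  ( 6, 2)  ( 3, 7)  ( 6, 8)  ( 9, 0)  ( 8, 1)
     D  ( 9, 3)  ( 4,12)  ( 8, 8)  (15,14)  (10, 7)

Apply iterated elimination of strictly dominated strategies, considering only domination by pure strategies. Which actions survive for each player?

P1 drop B (A beats it: P:4>2 Q:11>9 R:9>4 S:13>0 T:5>3)
P1 drop C (D beats it: P:9>6 Q:4>3 R:8>6 S:15>9 T:10>8)
P2 drop P (Q beats it: A:8>2 D:12>3)
P2 drop R (Q beats it: A:8>6 D:12>8)
P2 drop T (Q beats it: A:8>6 D:12>7)
P1→{A,D} P2→{Q,S}

IESDS → P1:{A,D} P2:{Q,S}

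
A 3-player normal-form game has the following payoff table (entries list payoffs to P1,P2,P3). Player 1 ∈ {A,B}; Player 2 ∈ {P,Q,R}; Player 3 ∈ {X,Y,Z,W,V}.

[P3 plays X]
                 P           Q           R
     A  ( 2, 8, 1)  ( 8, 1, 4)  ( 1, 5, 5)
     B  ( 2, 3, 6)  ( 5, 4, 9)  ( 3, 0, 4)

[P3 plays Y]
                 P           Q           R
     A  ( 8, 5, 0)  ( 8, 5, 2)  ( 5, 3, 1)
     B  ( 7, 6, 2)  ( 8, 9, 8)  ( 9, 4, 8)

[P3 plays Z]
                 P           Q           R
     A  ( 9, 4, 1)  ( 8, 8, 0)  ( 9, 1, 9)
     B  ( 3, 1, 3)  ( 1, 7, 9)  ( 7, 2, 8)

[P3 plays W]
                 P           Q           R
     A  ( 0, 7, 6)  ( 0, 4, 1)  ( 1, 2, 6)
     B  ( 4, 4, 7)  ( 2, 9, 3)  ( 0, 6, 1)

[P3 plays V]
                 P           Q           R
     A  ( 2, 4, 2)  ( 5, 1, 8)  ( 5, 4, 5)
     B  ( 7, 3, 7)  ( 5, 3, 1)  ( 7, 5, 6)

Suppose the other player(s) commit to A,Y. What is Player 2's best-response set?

u_2(P vs A,Y) = 5
u_2(Q vs A,Y) = 5
u_2(R vs A,Y) = 3
max payoff 5 at {P,Q}

BR_2 = {P,Q}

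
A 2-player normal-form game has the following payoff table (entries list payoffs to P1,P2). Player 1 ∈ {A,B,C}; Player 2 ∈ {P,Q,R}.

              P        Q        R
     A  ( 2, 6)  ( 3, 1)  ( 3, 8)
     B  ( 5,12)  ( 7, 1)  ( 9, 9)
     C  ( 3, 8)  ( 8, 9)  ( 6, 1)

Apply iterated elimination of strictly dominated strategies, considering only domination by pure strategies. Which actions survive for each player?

Survivors P1:{B,C} P2:{P,Q}

P1 drop A (B beats it: P:5>2 Q:7>3 R:9>3)
P2 drop R (P beats it: B:12>9 C:8>1)
P1→{B,C} P2→{P,Q}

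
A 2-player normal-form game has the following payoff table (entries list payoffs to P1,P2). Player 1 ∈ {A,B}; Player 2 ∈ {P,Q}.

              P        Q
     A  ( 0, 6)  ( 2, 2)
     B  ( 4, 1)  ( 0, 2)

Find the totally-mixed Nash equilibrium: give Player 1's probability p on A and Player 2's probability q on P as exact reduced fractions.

P1 indiff ⇒ q·0+(1-q)·2 = q·4+(1-q)·0 ⇒ q(-4) = (1-q)(-2) ⇒ q = 1/3
P2 indiff ⇒ p·6+(1-p)·1 = p·2+(1-p)·2 ⇒ p(4) = (1-p)(1) ⇒ p = 1/5

P1 mixes 1/5 on A; P2 mixes 1/3 on P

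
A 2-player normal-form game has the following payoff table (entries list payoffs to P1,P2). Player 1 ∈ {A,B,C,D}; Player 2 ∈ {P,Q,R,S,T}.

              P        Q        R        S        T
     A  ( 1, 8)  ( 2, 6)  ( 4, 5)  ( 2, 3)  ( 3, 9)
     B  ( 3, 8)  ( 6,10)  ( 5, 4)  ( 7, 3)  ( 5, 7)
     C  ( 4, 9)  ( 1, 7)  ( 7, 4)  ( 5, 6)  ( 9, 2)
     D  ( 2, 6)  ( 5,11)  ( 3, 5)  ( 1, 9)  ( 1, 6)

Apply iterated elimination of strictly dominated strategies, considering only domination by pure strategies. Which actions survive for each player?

Remaining: P1:{B,C} P2:{P,Q}

P1 drop A (B beats it: P:3>1 Q:6>2 R:5>4 S:7>2 T:5>3)
P1 drop D (B beats it: P:3>2 Q:6>5 R:5>3 S:7>1 T:5>1)
P2 drop R (P beats it: B:8>4 C:9>4)
P2 drop S (P beats it: B:8>3 C:9>6)
P2 drop T (P beats it: B:8>7 C:9>2)
P1→{B,C} P2→{P,Q}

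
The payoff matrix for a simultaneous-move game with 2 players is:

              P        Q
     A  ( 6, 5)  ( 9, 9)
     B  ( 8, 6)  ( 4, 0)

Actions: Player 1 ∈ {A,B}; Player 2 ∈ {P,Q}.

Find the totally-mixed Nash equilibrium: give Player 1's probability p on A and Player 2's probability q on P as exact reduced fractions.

P1 indiff ⇒ q·6+(1-q)·9 = q·8+(1-q)·4 ⇒ q(-2) = (1-q)(-5) ⇒ q = 5/7
P2 indiff ⇒ p·5+(1-p)·6 = p·9+(1-p)·0 ⇒ p(-4) = (1-p)(-6) ⇒ p = 3/5

p=3/5, q=5/7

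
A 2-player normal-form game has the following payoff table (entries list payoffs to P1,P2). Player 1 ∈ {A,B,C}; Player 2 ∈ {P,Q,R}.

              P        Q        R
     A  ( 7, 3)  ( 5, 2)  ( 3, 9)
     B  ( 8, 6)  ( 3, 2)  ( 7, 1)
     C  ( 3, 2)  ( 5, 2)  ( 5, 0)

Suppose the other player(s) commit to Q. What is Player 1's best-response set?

u_1(A vs Q) = 5
u_1(B vs Q) = 3
u_1(C vs Q) = 5
max payoff 5 at {A,C}

BR_1 = {A,C}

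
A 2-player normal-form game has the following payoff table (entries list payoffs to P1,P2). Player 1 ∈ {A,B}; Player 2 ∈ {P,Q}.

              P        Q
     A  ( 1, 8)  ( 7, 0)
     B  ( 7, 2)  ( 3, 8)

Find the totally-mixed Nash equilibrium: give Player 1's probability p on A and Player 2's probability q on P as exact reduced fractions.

(p,q) = (3/7, 2/5)

P1 indiff ⇒ q·1+(1-q)·7 = q·7+(1-q)·3 ⇒ q(-6) = (1-q)(-4) ⇒ q = 2/5
P2 indiff ⇒ p·8+(1-p)·2 = p·0+(1-p)·8 ⇒ p(8) = (1-p)(6) ⇒ p = 3/7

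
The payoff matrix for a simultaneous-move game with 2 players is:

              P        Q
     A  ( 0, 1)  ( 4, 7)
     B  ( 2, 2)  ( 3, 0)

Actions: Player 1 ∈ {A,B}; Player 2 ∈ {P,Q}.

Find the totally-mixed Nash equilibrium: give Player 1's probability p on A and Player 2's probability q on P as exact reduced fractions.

P1 mixes 1/4 on A; P2 mixes 1/3 on P

P1 indiff ⇒ q·0+(1-q)·4 = q·2+(1-q)·3 ⇒ q(-2) = (1-q)(-1) ⇒ q = 1/3
P2 indiff ⇒ p·1+(1-p)·2 = p·7+(1-p)·0 ⇒ p(-6) = (1-p)(-2) ⇒ p = 1/4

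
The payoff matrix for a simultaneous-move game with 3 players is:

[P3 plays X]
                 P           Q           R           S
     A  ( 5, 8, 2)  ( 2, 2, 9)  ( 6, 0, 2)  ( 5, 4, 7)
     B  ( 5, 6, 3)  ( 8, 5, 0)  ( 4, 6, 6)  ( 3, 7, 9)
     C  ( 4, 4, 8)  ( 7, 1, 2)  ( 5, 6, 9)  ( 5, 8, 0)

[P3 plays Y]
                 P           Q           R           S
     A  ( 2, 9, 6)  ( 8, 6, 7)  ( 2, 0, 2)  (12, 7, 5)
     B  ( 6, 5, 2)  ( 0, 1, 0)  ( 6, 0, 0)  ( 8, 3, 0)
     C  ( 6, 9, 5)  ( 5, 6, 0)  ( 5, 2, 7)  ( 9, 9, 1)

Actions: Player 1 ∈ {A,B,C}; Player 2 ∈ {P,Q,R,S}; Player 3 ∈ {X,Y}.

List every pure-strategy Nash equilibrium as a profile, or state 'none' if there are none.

(A,P,X): not NE [P3→Y gives 6>2]
(A,P,Y): not NE [P1→C gives 6>2]
(A,Q,X): not NE [P1→B gives 8>2; P2→P gives 8>2]
(A,Q,Y): not NE [P2→P gives 9>6; P3→X gives 9>7]
(A,R,X): not NE [P2→P gives 8>0]
(A,R,Y): not NE [P1→B gives 6>2; P2→P gives 9>0]
(A,S,X): not NE [P2→P gives 8>4]
(A,S,Y): not NE [P2→P gives 9>7; P3→X gives 7>5]
(B,P,X): not NE [P2→S gives 7>6]
(B,P,Y): not NE [P3→X gives 3>2]
(B,Q,X): not NE [P2→S gives 7>5]
(B,Q,Y): not NE [P1→A gives 8>0; P2→P gives 5>1]
(B,R,X): not NE [P1→A gives 6>4; P2→S gives 7>6]
(B,R,Y): not NE [P2→P gives 5>0; P3→X gives 6>0]
(B,S,X): not NE [P1→C gives 5>3]
(B,S,Y): not NE [P1→A gives 12>8; P2→P gives 5>3; P3→X gives 9>0]
(C,P,X): not NE [P1→B gives 5>4; P2→S gives 8>4]
(C,P,Y): not NE [P3→X gives 8>5]
(C,Q,X): not NE [P1→B gives 8>7; P2→S gives 8>1]
(C,Q,Y): not NE [P1→A gives 8>5; P2→S gives 9>6; P3→X gives 2>0]
(C,R,X): not NE [P1→A gives 6>5; P2→S gives 8>6]
(C,R,Y): not NE [P1→B gives 6>5; P2→S gives 9>2; P3→X gives 9>7]
(C,S,X): not NE [P3→Y gives 1>0]
(C,S,Y): not NE [P1→A gives 12>9]

PSNE: ∅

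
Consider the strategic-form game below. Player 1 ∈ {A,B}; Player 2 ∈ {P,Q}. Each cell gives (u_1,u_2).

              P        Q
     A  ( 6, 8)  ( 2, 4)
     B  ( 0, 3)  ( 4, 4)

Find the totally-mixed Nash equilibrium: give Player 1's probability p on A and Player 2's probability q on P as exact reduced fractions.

(p,q) = (1/5, 1/4)

P1 indiff ⇒ q·6+(1-q)·2 = q·0+(1-q)·4 ⇒ q(6) = (1-q)(2) ⇒ q = 1/4
P2 indiff ⇒ p·8+(1-p)·3 = p·4+(1-p)·4 ⇒ p(4) = (1-p)(1) ⇒ p = 1/5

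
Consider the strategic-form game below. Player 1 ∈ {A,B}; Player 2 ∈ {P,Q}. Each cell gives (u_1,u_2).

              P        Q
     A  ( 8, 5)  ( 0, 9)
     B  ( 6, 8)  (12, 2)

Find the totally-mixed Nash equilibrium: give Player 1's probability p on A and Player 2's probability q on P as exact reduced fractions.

P1 mixes 3/5 on A; P2 mixes 6/7 on P

P1 indiff ⇒ q·8+(1-q)·0 = q·6+(1-q)·12 ⇒ q(2) = (1-q)(12) ⇒ q = 6/7
P2 indiff ⇒ p·5+(1-p)·8 = p·9+(1-p)·2 ⇒ p(-4) = (1-p)(-6) ⇒ p = 3/5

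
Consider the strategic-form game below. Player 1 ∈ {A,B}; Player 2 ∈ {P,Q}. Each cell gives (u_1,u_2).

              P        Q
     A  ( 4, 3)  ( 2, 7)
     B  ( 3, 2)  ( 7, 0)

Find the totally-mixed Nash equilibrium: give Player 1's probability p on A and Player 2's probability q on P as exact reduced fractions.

P1 indiff ⇒ q·4+(1-q)·2 = q·3+(1-q)·7 ⇒ q(1) = (1-q)(5) ⇒ q = 5/6
P2 indiff ⇒ p·3+(1-p)·2 = p·7+(1-p)·0 ⇒ p(-4) = (1-p)(-2) ⇒ p = 1/3

P1 mixes 1/3 on A; P2 mixes 5/6 on P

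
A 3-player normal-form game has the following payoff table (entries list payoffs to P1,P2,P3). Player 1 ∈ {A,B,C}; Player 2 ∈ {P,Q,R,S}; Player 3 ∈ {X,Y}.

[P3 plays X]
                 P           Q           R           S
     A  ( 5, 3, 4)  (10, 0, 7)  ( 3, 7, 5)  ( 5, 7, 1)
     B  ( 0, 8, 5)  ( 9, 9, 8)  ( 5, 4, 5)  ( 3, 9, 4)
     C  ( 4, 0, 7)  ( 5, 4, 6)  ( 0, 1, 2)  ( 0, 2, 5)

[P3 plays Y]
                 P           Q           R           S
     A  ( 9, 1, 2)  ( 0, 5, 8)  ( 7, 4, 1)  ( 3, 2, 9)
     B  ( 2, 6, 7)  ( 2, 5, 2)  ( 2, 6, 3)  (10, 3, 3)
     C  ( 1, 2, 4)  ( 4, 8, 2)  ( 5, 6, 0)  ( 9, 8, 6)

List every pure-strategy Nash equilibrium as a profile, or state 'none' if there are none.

Equilibria: none

(A,P,X): not NE [P2→S gives 7>3]
(A,P,Y): not NE [P2→Q gives 5>1; P3→X gives 4>2]
(A,Q,X): not NE [P2→S gives 7>0; P3→Y gives 8>7]
(A,Q,Y): not NE [P1→C gives 4>0]
(A,R,X): not NE [P1→B gives 5>3]
(A,R,Y): not NE [P2→Q gives 5>4; P3→X gives 5>1]
(A,S,X): not NE [P3→Y gives 9>1]
(A,S,Y): not NE [P1→B gives 10>3; P2→Q gives 5>2]
(B,P,X): not NE [P1→A gives 5>0; P2→S gives 9>8; P3→Y gives 7>5]
(B,P,Y): not NE [P1→A gives 9>2]
(B,Q,X): not NE [P1→A gives 10>9]
(B,Q,Y): not NE [P1→C gives 4>2; P2→R gives 6>5; P3→X gives 8>2]
(B,R,X): not NE [P2→S gives 9>4]
(B,R,Y): not NE [P1→A gives 7>2; P3→X gives 5>3]
(B,S,X): not NE [P1→A gives 5>3]
(B,S,Y): not NE [P2→R gives 6>3; P3→X gives 4>3]
(C,P,X): not NE [P1→A gives 5>4; P2→Q gives 4>0]
(C,P,Y): not NE [P1→A gives 9>1; P2→S gives 8>2; P3→X gives 7>4]
(C,Q,X): not NE [P1→A gives 10>5]
(C,Q,Y): not NE [P3→X gives 6>2]
(C,R,X): not NE [P1→B gives 5>0; P2→Q gives 4>1]
(C,R,Y): not NE [P1→A gives 7>5; P2→S gives 8>6; P3→X gives 2>0]
(C,S,X): not NE [P1→A gives 5>0; P2→Q gives 4>2; P3→Y gives 6>5]
(C,S,Y): not NE [P1→B gives 10>9]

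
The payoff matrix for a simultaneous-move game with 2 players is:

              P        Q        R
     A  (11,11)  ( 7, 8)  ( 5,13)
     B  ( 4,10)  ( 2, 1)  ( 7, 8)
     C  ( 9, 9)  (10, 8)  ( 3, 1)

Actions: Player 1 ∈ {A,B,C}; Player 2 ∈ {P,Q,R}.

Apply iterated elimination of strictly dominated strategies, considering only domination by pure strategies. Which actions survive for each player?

Remaining: P1:{A,B} P2:{P,R}

P2 drop Q (P beats it: A:11>8 B:10>1 C:9>8)
P1 drop C (A beats it: P:11>9 R:5>3)
P1→{A,B} P2→{P,R}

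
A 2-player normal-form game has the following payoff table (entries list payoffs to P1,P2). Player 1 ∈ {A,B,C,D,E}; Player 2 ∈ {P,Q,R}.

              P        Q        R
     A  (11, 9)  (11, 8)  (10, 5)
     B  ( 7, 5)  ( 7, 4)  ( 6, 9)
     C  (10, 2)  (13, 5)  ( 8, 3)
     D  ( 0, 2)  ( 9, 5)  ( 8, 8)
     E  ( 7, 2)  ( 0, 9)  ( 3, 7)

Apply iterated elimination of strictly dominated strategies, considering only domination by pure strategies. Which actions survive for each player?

Remaining: P1:{A,C} P2:{P,Q}

P1 drop B (A beats it: P:11>7 Q:11>7 R:10>6)
P1 drop D (A beats it: P:11>0 Q:11>9 R:10>8)
P1 drop E (A beats it: P:11>7 Q:11>0 R:10>3)
P2 drop R (Q beats it: A:8>5 C:5>3)
P1→{A,C} P2→{P,Q}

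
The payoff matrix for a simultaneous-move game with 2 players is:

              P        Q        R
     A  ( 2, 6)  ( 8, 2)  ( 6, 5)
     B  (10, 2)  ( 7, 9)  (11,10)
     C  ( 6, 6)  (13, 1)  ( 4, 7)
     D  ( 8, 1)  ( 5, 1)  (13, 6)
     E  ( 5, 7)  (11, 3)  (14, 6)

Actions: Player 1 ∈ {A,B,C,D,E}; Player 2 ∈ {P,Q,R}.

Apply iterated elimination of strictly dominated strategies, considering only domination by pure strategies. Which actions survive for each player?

IESDS → P1:{B,D,E} P2:{P,R}

P1 drop A (E beats it: P:5>2 Q:11>8 R:14>6)
P2 drop Q (R beats it: B:10>9 C:7>1 D:6>1 E:6>3)
P1 drop C (B beats it: P:10>6 R:11>4)
P1→{B,D,E} P2→{P,R}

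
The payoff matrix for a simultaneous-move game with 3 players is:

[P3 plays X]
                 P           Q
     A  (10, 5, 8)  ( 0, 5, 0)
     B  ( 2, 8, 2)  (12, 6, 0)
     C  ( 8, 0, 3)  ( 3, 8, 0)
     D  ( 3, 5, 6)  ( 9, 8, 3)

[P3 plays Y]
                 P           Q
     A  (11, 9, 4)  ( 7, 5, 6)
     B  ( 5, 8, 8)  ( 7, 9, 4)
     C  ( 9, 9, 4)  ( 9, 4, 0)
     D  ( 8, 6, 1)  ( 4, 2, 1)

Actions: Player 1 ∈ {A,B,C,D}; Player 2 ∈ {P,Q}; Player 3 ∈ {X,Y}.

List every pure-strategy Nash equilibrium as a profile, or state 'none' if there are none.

NE set: (A,P,X)

(A,P,X): NE
(A,P,Y): not NE [P3→X gives 8>4]
(A,Q,X): not NE [P1→B gives 12>0; P3→Y gives 6>0]
(A,Q,Y): not NE [P1→C gives 9>7; P2→P gives 9>5]
(B,P,X): not NE [P1→A gives 10>2; P3→Y gives 8>2]
(B,P,Y): not NE [P1→A gives 11>5; P2→Q gives 9>8]
(B,Q,X): not NE [P2→P gives 8>6; P3→Y gives 4>0]
(B,Q,Y): not NE [P1→C gives 9>7]
(C,P,X): not NE [P1→A gives 10>8; P2→Q gives 8>0; P3→Y gives 4>3]
(C,P,Y): not NE [P1→A gives 11>9]
(C,Q,X): not NE [P1→B gives 12>3]
(C,Q,Y): not NE [P2→P gives 9>4]
(D,P,X): not NE [P1→A gives 10>3; P2→Q gives 8>5]
(D,P,Y): not NE [P1→A gives 11>8; P3→X gives 6>1]
(D,Q,X): not NE [P1→B gives 12>9]
(D,Q,Y): not NE [P1→C gives 9>4; P2→P gives 6>2; P3→X gives 3>1]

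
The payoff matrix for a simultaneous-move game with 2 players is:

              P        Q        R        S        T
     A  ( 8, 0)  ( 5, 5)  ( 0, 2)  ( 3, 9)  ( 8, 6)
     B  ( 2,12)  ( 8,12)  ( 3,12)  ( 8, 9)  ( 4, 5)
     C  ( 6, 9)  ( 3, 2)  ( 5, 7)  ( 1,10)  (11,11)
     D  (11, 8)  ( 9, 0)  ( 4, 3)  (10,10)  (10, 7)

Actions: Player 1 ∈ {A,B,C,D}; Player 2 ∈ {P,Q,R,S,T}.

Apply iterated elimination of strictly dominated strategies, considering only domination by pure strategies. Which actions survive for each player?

P1 drop A (D beats it: P:11>8 Q:9>5 R:4>0 S:10>3 T:10>8)
P1 drop B (D beats it: P:11>2 Q:9>8 R:4>3 S:10>8 T:10>4)
P2 drop P (S beats it: C:10>9 D:10>8)
P2 drop Q (R beats it: C:7>2 D:3>0)
P2 drop R (S beats it: C:10>7 D:10>3)
P1→{C,D} P2→{S,T}

Remaining: P1:{C,D} P2:{S,T}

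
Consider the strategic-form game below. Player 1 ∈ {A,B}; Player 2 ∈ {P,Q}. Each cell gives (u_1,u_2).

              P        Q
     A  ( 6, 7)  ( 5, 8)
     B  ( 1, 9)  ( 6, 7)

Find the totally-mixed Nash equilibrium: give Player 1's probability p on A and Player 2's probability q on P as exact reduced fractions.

P1 indiff ⇒ q·6+(1-q)·5 = q·1+(1-q)·6 ⇒ q(5) = (1-q)(1) ⇒ q = 1/6
P2 indiff ⇒ p·7+(1-p)·9 = p·8+(1-p)·7 ⇒ p(-1) = (1-p)(-2) ⇒ p = 2/3

P1 mixes 2/3 on A; P2 mixes 1/6 on P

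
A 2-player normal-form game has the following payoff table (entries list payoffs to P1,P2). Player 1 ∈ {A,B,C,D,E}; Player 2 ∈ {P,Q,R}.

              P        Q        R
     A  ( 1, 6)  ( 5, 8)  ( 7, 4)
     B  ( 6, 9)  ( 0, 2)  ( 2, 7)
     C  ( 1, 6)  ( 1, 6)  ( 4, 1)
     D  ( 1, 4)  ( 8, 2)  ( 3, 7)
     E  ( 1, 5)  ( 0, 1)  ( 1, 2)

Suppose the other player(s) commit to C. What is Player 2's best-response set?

BR_2 = {P,Q}

u_2(P vs C) = 6
u_2(Q vs C) = 6
u_2(R vs C) = 1
max payoff 6 at {P,Q}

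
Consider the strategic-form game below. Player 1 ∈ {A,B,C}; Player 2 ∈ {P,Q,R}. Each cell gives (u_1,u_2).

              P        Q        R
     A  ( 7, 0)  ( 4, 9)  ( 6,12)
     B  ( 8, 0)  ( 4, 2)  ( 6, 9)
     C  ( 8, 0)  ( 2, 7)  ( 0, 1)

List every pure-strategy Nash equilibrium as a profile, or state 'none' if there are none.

PSNE = {(A,R), (B,R)}

(A,P): not NE [P1→C gives 8>7; P2→R gives 12>0]
(A,Q): not NE [P2→R gives 12>9]
(A,R): NE
(B,P): not NE [P2→R gives 9>0]
(B,Q): not NE [P2→R gives 9>2]
(B,R): NE
(C,P): not NE [P2→Q gives 7>0]
(C,Q): not NE [P1→B gives 4>2]
(C,R): not NE [P1→B gives 6>0; P2→Q gives 7>1]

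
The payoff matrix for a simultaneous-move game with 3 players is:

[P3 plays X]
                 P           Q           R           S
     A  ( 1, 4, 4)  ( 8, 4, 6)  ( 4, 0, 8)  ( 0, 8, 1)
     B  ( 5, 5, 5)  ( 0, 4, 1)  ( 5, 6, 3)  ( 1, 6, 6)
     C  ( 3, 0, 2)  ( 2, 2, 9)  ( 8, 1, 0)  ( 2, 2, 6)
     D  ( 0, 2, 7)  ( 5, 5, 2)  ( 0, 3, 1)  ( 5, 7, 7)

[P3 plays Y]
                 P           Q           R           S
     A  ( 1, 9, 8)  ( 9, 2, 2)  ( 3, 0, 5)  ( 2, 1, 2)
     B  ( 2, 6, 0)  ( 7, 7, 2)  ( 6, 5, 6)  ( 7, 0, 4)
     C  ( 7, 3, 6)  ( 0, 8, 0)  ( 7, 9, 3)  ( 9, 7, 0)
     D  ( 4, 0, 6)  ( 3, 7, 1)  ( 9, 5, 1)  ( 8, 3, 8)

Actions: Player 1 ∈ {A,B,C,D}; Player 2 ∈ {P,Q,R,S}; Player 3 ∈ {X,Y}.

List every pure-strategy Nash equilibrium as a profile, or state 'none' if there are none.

Equilibria: none

(A,P,X): not NE [P1→B gives 5>1; P2→S gives 8>4; P3→Y gives 8>4]
(A,P,Y): not NE [P1→C gives 7>1]
(A,Q,X): not NE [P2→S gives 8>4]
(A,Q,Y): not NE [P2→P gives 9>2; P3→X gives 6>2]
(A,R,X): not NE [P1→C gives 8>4; P2→S gives 8>0]
(A,R,Y): not NE [P1→D gives 9>3; P2→P gives 9>0; P3→X gives 8>5]
(A,S,X): not NE [P1→D gives 5>0; P3→Y gives 2>1]
(A,S,Y): not NE [P1→C gives 9>2; P2→P gives 9>1]
(B,P,X): not NE [P2→S gives 6>5]
(B,P,Y): not NE [P1→C gives 7>2; P2→Q gives 7>6; P3→X gives 5>0]
(B,Q,X): not NE [P1→A gives 8>0; P2→S gives 6>4; P3→Y gives 2>1]
(B,Q,Y): not NE [P1→A gives 9>7]
(B,R,X): not NE [P1→C gives 8>5; P3→Y gives 6>3]
(B,R,Y): not NE [P1→D gives 9>6; P2→Q gives 7>5]
(B,S,X): not NE [P1→D gives 5>1]
(B,S,Y): not NE [P1→C gives 9>7; P2→Q gives 7>0; P3→X gives 6>4]
(C,P,X): not NE [P1→B gives 5>3; P2→S gives 2>0; P3→Y gives 6>2]
(C,P,Y): not NE [P2→R gives 9>3]
(C,Q,X): not NE [P1→A gives 8>2]
(C,Q,Y): not NE [P1→A gives 9>0; P2→R gives 9>8; P3→X gives 9>0]
(C,R,X): not NE [P2→S gives 2>1; P3→Y gives 3>0]
(C,R,Y): not NE [P1→D gives 9>7]
(C,S,X): not NE [P1→D gives 5>2]
(C,S,Y): not NE [P2→R gives 9>7; P3→X gives 6>0]
(D,P,X): not NE [P1→B gives 5>0; P2→S gives 7>2]
(D,P,Y): not NE [P1→C gives 7>4; P2→Q gives 7>0; P3→X gives 7>6]
(D,Q,X): not NE [P1→A gives 8>5; P2→S gives 7>5]
(D,Q,Y): not NE [P1→A gives 9>3; P3→X gives 2>1]
(D,R,X): not NE [P1→C gives 8>0; P2→S gives 7>3]
(D,R,Y): not NE [P2→Q gives 7>5]
(D,S,X): not NE [P3→Y gives 8>7]
(D,S,Y): not NE [P1→C gives 9>8; P2→Q gives 7>3]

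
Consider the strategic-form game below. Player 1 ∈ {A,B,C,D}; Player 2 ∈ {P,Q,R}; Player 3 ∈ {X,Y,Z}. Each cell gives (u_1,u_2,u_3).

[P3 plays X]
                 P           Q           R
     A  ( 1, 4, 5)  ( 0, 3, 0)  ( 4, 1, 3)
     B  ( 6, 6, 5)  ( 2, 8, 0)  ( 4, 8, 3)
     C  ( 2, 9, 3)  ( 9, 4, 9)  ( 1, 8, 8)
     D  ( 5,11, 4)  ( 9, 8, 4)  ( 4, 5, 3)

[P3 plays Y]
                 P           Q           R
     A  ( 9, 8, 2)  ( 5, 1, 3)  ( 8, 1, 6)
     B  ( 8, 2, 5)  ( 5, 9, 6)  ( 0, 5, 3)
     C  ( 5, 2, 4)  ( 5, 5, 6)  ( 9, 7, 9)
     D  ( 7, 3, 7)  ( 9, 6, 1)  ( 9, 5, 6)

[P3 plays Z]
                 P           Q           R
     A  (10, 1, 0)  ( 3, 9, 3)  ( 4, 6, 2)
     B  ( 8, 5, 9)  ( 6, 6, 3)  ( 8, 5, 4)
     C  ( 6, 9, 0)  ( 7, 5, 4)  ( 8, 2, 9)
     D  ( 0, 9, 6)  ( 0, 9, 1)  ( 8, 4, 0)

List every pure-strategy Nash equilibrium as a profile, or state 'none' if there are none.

(A,P,X): not NE [P1→B gives 6>1]
(A,P,Y): not NE [P3→X gives 5>2]
(A,P,Z): not NE [P2→Q gives 9>1; P3→X gives 5>0]
(A,Q,X): not NE [P1→D gives 9>0; P2→P gives 4>3; P3→Z gives 3>0]
(A,Q,Y): not NE [P1→D gives 9>5; P2→P gives 8>1]
(A,Q,Z): not NE [P1→C gives 7>3]
(A,R,X): not NE [P2→P gives 4>1; P3→Y gives 6>3]
(A,R,Y): not NE [P1→D gives 9>8; P2→P gives 8>1]
(A,R,Z): not NE [P1→D gives 8>4; P2→Q gives 9>6; P3→Y gives 6>2]
(B,P,X): not NE [P2→R gives 8>6; P3→Z gives 9>5]
(B,P,Y): not NE [P1→A gives 9>8; P2→Q gives 9>2; P3→Z gives 9>5]
(B,P,Z): not NE [P1→A gives 10>8; P2→Q gives 6>5]
(B,Q,X): not NE [P1→D gives 9>2; P3→Y gives 6>0]
(B,Q,Y): not NE [P1→D gives 9>5]
(B,Q,Z): not NE [P1→C gives 7>6; P3→Y gives 6>3]
(B,R,X): not NE [P3→Z gives 4>3]
(B,R,Y): not NE [P1→D gives 9>0; P2→Q gives 9>5; P3→Z gives 4>3]
(B,R,Z): not NE [P2→Q gives 6>5]
(C,P,X): not NE [P1→B gives 6>2; P3→Y gives 4>3]
(C,P,Y): not NE [P1→A gives 9>5; P2→R gives 7>2]
(C,P,Z): not NE [P1→A gives 10>6; P3→Y gives 4>0]
(C,Q,X): not NE [P2→P gives 9>4]
(C,Q,Y): not NE [P1→D gives 9>5; P2→R gives 7>5; P3→X gives 9>6]
(C,Q,Z): not NE [P2→P gives 9>5; P3→X gives 9>4]
(C,R,X): not NE [P1→D gives 4>1; P2→P gives 9>8; P3→Z gives 9>8]
(C,R,Y): NE
(C,R,Z): not NE [P2→P gives 9>2]
(D,P,X): not NE [P1→B gives 6>5; P3→Y gives 7>4]
(D,P,Y): not NE [P1→A gives 9>7; P2→Q gives 6>3]
(D,P,Z): not NE [P1→A gives 10>0; P3→Y gives 7>6]
(D,Q,X): not NE [P2→P gives 11>8]
(D,Q,Y): not NE [P3→X gives 4>1]
(D,Q,Z): not NE [P1→C gives 7>0; P3→X gives 4>1]
(D,R,X): not NE [P2→P gives 11>5; P3→Y gives 6>3]
(D,R,Y): not NE [P2→Q gives 6>5]
(D,R,Z): not NE [P2→Q gives 9>4; P3→Y gives 6>0]

NE set: (C,R,Y)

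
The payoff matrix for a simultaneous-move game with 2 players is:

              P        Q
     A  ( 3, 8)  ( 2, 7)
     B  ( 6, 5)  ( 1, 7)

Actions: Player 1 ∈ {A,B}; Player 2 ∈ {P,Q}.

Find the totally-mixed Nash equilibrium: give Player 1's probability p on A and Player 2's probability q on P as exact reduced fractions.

(p,q) = (2/3, 1/4)

P1 indiff ⇒ q·3+(1-q)·2 = q·6+(1-q)·1 ⇒ q(-3) = (1-q)(-1) ⇒ q = 1/4
P2 indiff ⇒ p·8+(1-p)·5 = p·7+(1-p)·7 ⇒ p(1) = (1-p)(2) ⇒ p = 2/3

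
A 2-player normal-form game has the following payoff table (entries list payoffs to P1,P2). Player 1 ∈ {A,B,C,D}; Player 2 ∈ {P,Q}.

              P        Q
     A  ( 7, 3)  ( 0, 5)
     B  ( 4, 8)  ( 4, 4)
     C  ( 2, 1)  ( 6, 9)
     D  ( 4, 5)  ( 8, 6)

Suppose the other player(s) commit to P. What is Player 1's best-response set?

P1 best: {A}

u_1(A vs P) = 7
u_1(B vs P) = 4
u_1(C vs P) = 2
u_1(D vs P) = 4
max payoff 7 at {A}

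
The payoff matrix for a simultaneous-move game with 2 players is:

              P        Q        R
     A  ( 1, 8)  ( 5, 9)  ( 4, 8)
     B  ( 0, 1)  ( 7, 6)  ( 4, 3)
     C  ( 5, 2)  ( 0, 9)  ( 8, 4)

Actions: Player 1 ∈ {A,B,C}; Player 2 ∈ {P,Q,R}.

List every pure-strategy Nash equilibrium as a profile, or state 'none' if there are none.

(A,P): not NE [P1→C gives 5>1; P2→Q gives 9>8]
(A,Q): not NE [P1→B gives 7>5]
(A,R): not NE [P1→C gives 8>4; P2→Q gives 9>8]
(B,P): not NE [P1→C gives 5>0; P2→Q gives 6>1]
(B,Q): NE
(B,R): not NE [P1→C gives 8>4; P2→Q gives 6>3]
(C,P): not NE [P2→Q gives 9>2]
(C,Q): not NE [P1→B gives 7>0]
(C,R): not NE [P2→Q gives 9>4]

Nash profiles: (B,Q)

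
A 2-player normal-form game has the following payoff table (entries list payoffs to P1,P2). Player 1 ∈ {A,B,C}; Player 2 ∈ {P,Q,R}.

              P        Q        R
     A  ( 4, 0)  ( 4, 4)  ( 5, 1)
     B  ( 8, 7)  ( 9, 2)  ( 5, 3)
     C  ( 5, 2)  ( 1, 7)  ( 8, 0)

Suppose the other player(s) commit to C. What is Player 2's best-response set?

P2 best: {Q}

u_2(P vs C) = 2
u_2(Q vs C) = 7
u_2(R vs C) = 0
max payoff 7 at {Q}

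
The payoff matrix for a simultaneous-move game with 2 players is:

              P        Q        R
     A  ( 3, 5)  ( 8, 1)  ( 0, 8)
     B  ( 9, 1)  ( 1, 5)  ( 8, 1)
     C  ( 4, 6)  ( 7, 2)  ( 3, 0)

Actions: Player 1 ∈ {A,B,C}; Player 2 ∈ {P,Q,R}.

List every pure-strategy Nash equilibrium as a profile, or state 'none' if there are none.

Equilibria: none

(A,P): not NE [P1→B gives 9>3; P2→R gives 8>5]
(A,Q): not NE [P2→R gives 8>1]
(A,R): not NE [P1→B gives 8>0]
(B,P): not NE [P2→Q gives 5>1]
(B,Q): not NE [P1→A gives 8>1]
(B,R): not NE [P2→Q gives 5>1]
(C,P): not NE [P1→B gives 9>4]
(C,Q): not NE [P1→A gives 8>7; P2→P gives 6>2]
(C,R): not NE [P1→B gives 8>3; P2→P gives 6>0]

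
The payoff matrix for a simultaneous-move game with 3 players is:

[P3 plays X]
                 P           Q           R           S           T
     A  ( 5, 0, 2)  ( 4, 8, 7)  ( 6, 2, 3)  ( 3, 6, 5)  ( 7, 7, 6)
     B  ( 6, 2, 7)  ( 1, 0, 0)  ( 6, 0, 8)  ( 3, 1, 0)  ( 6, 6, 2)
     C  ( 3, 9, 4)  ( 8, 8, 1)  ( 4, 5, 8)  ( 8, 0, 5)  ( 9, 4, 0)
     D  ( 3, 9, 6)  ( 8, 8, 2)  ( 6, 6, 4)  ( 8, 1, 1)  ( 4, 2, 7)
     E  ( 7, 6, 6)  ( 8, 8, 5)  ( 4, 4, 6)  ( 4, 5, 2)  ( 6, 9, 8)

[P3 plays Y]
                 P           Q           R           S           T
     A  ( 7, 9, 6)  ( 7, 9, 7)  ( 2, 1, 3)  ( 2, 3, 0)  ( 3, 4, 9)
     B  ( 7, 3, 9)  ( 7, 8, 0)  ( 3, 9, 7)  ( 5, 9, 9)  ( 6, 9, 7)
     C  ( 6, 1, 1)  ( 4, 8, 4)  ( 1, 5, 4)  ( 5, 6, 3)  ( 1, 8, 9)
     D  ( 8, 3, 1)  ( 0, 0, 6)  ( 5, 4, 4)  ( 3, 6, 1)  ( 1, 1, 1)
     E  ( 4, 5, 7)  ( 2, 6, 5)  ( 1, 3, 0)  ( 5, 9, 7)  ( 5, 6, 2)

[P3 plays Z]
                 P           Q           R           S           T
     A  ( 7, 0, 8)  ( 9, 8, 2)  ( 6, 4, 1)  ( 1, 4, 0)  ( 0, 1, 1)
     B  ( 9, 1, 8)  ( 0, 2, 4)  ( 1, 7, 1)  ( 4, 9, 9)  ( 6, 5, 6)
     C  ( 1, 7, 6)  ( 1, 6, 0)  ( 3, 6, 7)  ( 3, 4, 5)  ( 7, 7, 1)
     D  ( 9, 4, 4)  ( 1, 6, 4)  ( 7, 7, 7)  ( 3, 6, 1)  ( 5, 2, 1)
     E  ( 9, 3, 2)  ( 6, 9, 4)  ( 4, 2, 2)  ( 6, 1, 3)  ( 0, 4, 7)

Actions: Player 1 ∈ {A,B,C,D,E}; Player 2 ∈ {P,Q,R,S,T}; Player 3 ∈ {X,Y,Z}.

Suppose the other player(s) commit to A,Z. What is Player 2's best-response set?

P2 best: {Q}

u_2(P vs A,Z) = 0
u_2(Q vs A,Z) = 8
u_2(R vs A,Z) = 4
u_2(S vs A,Z) = 4
u_2(T vs A,Z) = 1
max payoff 8 at {Q}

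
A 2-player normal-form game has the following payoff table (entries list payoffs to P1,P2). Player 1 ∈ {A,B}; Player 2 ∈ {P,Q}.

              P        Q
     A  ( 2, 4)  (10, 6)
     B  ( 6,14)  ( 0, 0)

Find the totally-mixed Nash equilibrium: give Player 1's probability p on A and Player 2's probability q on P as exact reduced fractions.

p=7/8, q=5/7

P1 indiff ⇒ q·2+(1-q)·10 = q·6+(1-q)·0 ⇒ q(-4) = (1-q)(-10) ⇒ q = 5/7
P2 indiff ⇒ p·4+(1-p)·14 = p·6+(1-p)·0 ⇒ p(-2) = (1-p)(-14) ⇒ p = 7/8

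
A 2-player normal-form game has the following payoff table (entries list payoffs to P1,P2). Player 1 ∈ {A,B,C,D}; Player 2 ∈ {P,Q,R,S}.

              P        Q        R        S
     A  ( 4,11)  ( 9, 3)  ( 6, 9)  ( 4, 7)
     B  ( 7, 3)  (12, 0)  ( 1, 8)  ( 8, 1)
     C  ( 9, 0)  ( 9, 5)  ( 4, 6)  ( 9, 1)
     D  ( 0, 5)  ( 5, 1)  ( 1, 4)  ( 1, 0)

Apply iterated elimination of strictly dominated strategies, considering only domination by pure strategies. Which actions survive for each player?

Survivors P1:{A,C} P2:{P,R}

P1 drop D (A beats it: P:4>0 Q:9>5 R:6>1 S:4>1)
P2 drop Q (R beats it: A:9>3 B:8>0 C:6>5)
P1 drop B (C beats it: P:9>7 R:4>1 S:9>8)
P2 drop S (R beats it: A:9>7 C:6>1)
P1→{A,C} P2→{P,R}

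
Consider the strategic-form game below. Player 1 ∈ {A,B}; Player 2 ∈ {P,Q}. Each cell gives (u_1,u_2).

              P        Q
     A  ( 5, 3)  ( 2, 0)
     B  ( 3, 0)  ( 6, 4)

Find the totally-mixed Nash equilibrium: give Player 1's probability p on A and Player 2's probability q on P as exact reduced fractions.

P1 indiff ⇒ q·5+(1-q)·2 = q·3+(1-q)·6 ⇒ q(2) = (1-q)(4) ⇒ q = 2/3
P2 indiff ⇒ p·3+(1-p)·0 = p·0+(1-p)·4 ⇒ p(3) = (1-p)(4) ⇒ p = 4/7

P1 mixes 4/7 on A; P2 mixes 2/3 on P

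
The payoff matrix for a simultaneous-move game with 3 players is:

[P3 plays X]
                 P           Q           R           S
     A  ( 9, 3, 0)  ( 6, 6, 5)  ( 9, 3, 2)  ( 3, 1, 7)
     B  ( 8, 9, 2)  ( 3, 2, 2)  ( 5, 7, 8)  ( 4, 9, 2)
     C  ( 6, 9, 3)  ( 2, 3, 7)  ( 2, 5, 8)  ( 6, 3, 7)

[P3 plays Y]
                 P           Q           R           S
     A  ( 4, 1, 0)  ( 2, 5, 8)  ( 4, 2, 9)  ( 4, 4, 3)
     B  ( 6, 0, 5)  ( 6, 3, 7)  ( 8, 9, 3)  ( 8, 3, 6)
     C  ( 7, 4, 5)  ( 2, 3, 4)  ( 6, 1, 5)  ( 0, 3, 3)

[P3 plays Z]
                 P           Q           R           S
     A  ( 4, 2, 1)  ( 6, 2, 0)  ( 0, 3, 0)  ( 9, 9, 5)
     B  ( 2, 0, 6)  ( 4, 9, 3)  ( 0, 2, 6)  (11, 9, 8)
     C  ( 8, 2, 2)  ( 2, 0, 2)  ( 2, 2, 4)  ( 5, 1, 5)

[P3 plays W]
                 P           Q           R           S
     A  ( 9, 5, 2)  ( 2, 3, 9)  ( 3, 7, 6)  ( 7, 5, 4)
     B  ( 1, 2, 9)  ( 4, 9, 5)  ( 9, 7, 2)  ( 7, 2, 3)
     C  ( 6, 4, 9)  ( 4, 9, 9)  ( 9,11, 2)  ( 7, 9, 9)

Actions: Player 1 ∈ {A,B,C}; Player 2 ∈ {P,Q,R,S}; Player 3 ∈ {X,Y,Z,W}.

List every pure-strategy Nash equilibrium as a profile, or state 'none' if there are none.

(A,P,X): not NE [P2→Q gives 6>3; P3→W gives 2>0]
(A,P,Y): not NE [P1→C gives 7>4; P2→Q gives 5>1; P3→W gives 2>0]
(A,P,Z): not NE [P1→C gives 8>4; P2→S gives 9>2; P3→W gives 2>1]
(A,P,W): not NE [P2→R gives 7>5]
(A,Q,X): not NE [P3→W gives 9>5]
(A,Q,Y): not NE [P1→B gives 6>2; P3→W gives 9>8]
(A,Q,Z): not NE [P2→S gives 9>2; P3→W gives 9>0]
(A,Q,W): not NE [P1→C gives 4>2; P2→R gives 7>3]
(A,R,X): not NE [P2→Q gives 6>3; P3→Y gives 9>2]
(A,R,Y): not NE [P1→B gives 8>4; P2→Q gives 5>2]
(A,R,Z): not NE [P1→C gives 2>0; P2→S gives 9>3; P3→Y gives 9>0]
(A,R,W): not NE [P1→C gives 9>3; P3→Y gives 9>6]
(A,S,X): not NE [P1→C gives 6>3; P2→Q gives 6>1]
(A,S,Y): not NE [P1→B gives 8>4; P2→Q gives 5>4; P3→X gives 7>3]
(A,S,Z): not NE [P1→B gives 11>9; P3→X gives 7>5]
(A,S,W): not NE [P2→R gives 7>5; P3→X gives 7>4]
(B,P,X): not NE [P1→A gives 9>8; P3→W gives 9>2]
(B,P,Y): not NE [P1→C gives 7>6; P2→R gives 9>0; P3→W gives 9>5]
(B,P,Z): not NE [P1→C gives 8>2; P2→S gives 9>0; P3→W gives 9>6]
(B,P,W): not NE [P1→A gives 9>1; P2→Q gives 9>2]
(B,Q,X): not NE [P1→A gives 6>3; P2→S gives 9>2; P3→Y gives 7>2]
(B,Q,Y): not NE [P2→R gives 9>3]
(B,Q,Z): not NE [P1→A gives 6>4; P3→Y gives 7>3]
(B,Q,W): not NE [P3→Y gives 7>5]
(B,R,X): not NE [P1→A gives 9>5; P2→S gives 9>7]
(B,R,Y): not NE [P3→X gives 8>3]
(B,R,Z): not NE [P1→C gives 2>0; P2→S gives 9>2; P3→X gives 8>6]
(B,R,W): not NE [P2→Q gives 9>7; P3→X gives 8>2]
(B,S,X): not NE [P1→C gives 6>4; P3→Z gives 8>2]
(B,S,Y): not NE [P2→R gives 9>3; P3→Z gives 8>6]
(B,S,Z): NE
(B,S,W): not NE [P2→Q gives 9>2; P3→Z gives 8>3]
(C,P,X): not NE [P1→A gives 9>6; P3→W gives 9>3]
(C,P,Y): not NE [P3→W gives 9>5]
(C,P,Z): not NE [P3→W gives 9>2]
(C,P,W): not NE [P1→A gives 9>6; P2→R gives 11>4]
(C,Q,X): not NE [P1→A gives 6>2; P2→P gives 9>3; P3→W gives 9>7]
(C,Q,Y): not NE [P1→B gives 6>2; P2→P gives 4>3; P3→W gives 9>4]
(C,Q,Z): not NE [P1→A gives 6>2; P2→R gives 2>0; P3→W gives 9>2]
(C,Q,W): not NE [P2→R gives 11>9]
(C,R,X): not NE [P1→A gives 9>2; P2→P gives 9>5]
(C,R,Y): not NE [P1→B gives 8>6; P2→P gives 4>1; P3→X gives 8>5]
(C,R,Z): not NE [P3→X gives 8>4]
(C,R,W): not NE [P3→X gives 8>2]
(C,S,X): not NE [P2→P gives 9>3; P3→W gives 9>7]
(C,S,Y): not NE [P1→B gives 8>0; P2→P gives 4>3; P3→W gives 9>3]
(C,S,Z): not NE [P1→B gives 11>5; P2→R gives 2>1; P3→W gives 9>5]
(C,S,W): not NE [P2→R gives 11>9]

Nash profiles: (B,S,Z)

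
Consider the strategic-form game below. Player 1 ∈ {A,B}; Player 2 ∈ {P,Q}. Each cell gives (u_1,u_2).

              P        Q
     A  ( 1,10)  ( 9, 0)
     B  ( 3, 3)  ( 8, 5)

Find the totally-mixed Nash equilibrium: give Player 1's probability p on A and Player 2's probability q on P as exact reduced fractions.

(p,q) = (1/6, 1/3)

P1 indiff ⇒ q·1+(1-q)·9 = q·3+(1-q)·8 ⇒ q(-2) = (1-q)(-1) ⇒ q = 1/3
P2 indiff ⇒ p·10+(1-p)·3 = p·0+(1-p)·5 ⇒ p(10) = (1-p)(2) ⇒ p = 1/6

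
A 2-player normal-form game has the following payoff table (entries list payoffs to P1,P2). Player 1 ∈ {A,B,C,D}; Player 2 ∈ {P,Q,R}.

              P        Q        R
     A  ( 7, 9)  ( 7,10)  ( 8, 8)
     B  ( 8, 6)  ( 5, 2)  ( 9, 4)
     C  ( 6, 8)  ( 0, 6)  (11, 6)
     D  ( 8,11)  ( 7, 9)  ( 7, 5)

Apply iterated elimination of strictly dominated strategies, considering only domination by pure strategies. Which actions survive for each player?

P2 drop R (P beats it: A:9>8 B:6>4 C:8>6 D:11>5)
P1 drop C (A beats it: P:7>6 Q:7>0)
P1→{A,B,D} P2→{P,Q}

Survivors P1:{A,B,D} P2:{P,Q}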